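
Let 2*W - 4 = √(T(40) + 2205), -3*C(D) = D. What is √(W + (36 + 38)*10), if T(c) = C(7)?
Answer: √(6678 + 6*√1239)/3 ≈ 27.667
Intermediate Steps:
C(D) = -D/3
T(c) = -7/3 (T(c) = -⅓*7 = -7/3)
W = 2 + 2*√1239/3 (W = 2 + √(-7/3 + 2205)/2 = 2 + √(6608/3)/2 = 2 + (4*√1239/3)/2 = 2 + 2*√1239/3 ≈ 25.466)
√(W + (36 + 38)*10) = √((2 + 2*√1239/3) + (36 + 38)*10) = √((2 + 2*√1239/3) + 74*10) = √((2 + 2*√1239/3) + 740) = √(742 + 2*√1239/3)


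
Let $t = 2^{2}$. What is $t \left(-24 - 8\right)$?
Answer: $-128$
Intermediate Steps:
$t = 4$
$t \left(-24 - 8\right) = 4 \left(-24 - 8\right) = 4 \left(-32\right) = -128$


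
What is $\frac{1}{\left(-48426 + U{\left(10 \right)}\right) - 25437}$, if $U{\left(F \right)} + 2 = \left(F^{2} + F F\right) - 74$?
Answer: $- \frac{1}{73739} \approx -1.3561 \cdot 10^{-5}$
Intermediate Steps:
$U{\left(F \right)} = -76 + 2 F^{2}$ ($U{\left(F \right)} = -2 - \left(74 - F^{2} - F F\right) = -2 + \left(\left(F^{2} + F^{2}\right) - 74\right) = -2 + \left(2 F^{2} - 74\right) = -2 + \left(-74 + 2 F^{2}\right) = -76 + 2 F^{2}$)
$\frac{1}{\left(-48426 + U{\left(10 \right)}\right) - 25437} = \frac{1}{\left(-48426 - \left(76 - 2 \cdot 10^{2}\right)\right) - 25437} = \frac{1}{\left(-48426 + \left(-76 + 2 \cdot 100\right)\right) - 25437} = \frac{1}{\left(-48426 + \left(-76 + 200\right)\right) - 25437} = \frac{1}{\left(-48426 + 124\right) - 25437} = \frac{1}{-48302 - 25437} = \frac{1}{-73739} = - \frac{1}{73739}$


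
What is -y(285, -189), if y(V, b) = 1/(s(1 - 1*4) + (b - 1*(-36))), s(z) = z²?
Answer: 1/144 ≈ 0.0069444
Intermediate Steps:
y(V, b) = 1/(45 + b) (y(V, b) = 1/((1 - 1*4)² + (b - 1*(-36))) = 1/((1 - 4)² + (b + 36)) = 1/((-3)² + (36 + b)) = 1/(9 + (36 + b)) = 1/(45 + b))
-y(285, -189) = -1/(45 - 189) = -1/(-144) = -1*(-1/144) = 1/144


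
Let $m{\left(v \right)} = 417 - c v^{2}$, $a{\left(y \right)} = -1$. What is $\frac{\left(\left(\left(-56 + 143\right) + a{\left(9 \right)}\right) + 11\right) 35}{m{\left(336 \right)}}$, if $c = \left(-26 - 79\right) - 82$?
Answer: $\frac{3395}{21111969} \approx 0.00016081$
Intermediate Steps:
$c = -187$ ($c = -105 - 82 = -187$)
$m{\left(v \right)} = 417 + 187 v^{2}$ ($m{\left(v \right)} = 417 - - 187 v^{2} = 417 + 187 v^{2}$)
$\frac{\left(\left(\left(-56 + 143\right) + a{\left(9 \right)}\right) + 11\right) 35}{m{\left(336 \right)}} = \frac{\left(\left(\left(-56 + 143\right) - 1\right) + 11\right) 35}{417 + 187 \cdot 336^{2}} = \frac{\left(\left(87 - 1\right) + 11\right) 35}{417 + 187 \cdot 112896} = \frac{\left(86 + 11\right) 35}{417 + 21111552} = \frac{97 \cdot 35}{21111969} = 3395 \cdot \frac{1}{21111969} = \frac{3395}{21111969}$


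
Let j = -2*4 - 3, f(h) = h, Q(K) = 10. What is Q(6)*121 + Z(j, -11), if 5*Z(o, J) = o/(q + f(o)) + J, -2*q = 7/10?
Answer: 1371073/1135 ≈ 1208.0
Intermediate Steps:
j = -11 (j = -8 - 3 = -11)
q = -7/20 (q = -7/(2*10) = -½*7/10 = -7/20 ≈ -0.35000)
Z(o, J) = J/5 + o/(5*(-7/20 + o)) (Z(o, J) = (o/(-7/20 + o) + J)/5 = (J + o/(-7/20 + o))/5 = J/5 + o/(5*(-7/20 + o)))
Q(6)*121 + Z(j, -11) = 10*121 + (-7*(-11) + 20*(-11) + 20*(-11)*(-11))/(5*(-7 + 20*(-11))) = 1210 + (77 - 220 + 2420)/(5*(-7 - 220)) = 1210 + (⅕)*2277/(-227) = 1210 + (⅕)*(-1/227)*2277 = 1210 - 2277/1135 = 1371073/1135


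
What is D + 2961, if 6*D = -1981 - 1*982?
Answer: 14803/6 ≈ 2467.2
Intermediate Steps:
D = -2963/6 (D = (-1981 - 1*982)/6 = (-1981 - 982)/6 = (⅙)*(-2963) = -2963/6 ≈ -493.83)
D + 2961 = -2963/6 + 2961 = 14803/6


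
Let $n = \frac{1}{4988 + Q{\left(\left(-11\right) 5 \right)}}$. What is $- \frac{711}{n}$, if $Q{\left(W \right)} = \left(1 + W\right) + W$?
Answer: $-3468969$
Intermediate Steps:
$Q{\left(W \right)} = 1 + 2 W$
$n = \frac{1}{4879}$ ($n = \frac{1}{4988 + \left(1 + 2 \left(\left(-11\right) 5\right)\right)} = \frac{1}{4988 + \left(1 + 2 \left(-55\right)\right)} = \frac{1}{4988 + \left(1 - 110\right)} = \frac{1}{4988 - 109} = \frac{1}{4879} \approx 0.00020496$)
$- \frac{711}{n} = - 711 \frac{1}{\frac{1}{4879}} = \left(-711\right) 4879 = -3468969$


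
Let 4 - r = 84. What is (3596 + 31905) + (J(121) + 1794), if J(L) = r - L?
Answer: 37094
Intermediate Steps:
r = -80 (r = 4 - 1*84 = 4 - 84 = -80)
J(L) = -80 - L
(3596 + 31905) + (J(121) + 1794) = (3596 + 31905) + ((-80 - 1*121) + 1794) = 35501 + ((-80 - 121) + 1794) = 35501 + (-201 + 1794) = 35501 + 1593 = 37094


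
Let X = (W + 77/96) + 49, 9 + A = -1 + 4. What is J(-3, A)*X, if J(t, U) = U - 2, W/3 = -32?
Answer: 4435/12 ≈ 369.58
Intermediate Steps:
W = -96 (W = 3*(-32) = -96)
A = -6 (A = -9 + (-1 + 4) = -9 + 3 = -6)
J(t, U) = -2 + U
X = -4435/96 (X = (-96 + 77/96) + 49 = -9139/96 + 49 = -4435/96 ≈ -46.198)
J(-3, A)*X = (-2 - 6)*(-4435/96) = -8*(-4435/96) = 4435/12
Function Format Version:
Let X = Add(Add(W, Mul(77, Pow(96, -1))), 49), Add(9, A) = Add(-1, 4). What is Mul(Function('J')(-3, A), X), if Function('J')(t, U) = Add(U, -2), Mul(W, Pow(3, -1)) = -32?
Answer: Rational(4435, 12) ≈ 369.58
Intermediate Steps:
W = -96 (W = Mul(3, -32) = -96)
A = -6 (A = Add(-9, Add(-1, 4)) = Add(-9, 3) = -6)
Function('J')(t, U) = Add(-2, U)
X = Rational(-4435, 96) (X = Add(Add(-96, Mul(77, Pow(96, -1))), 49) = Add(Add(-96, Mul(77, Rational(1, 96))), 49) = Add(Add(-96, Rational(77, 96)), 49) = Add(Rational(-9139, 96), 49) = Rational(-4435, 96) ≈ -46.198)
Mul(Function('J')(-3, A), X) = Mul(Add(-2, -6), Rational(-4435, 96)) = Mul(-8, Rational(-4435, 96)) = Rational(4435, 12)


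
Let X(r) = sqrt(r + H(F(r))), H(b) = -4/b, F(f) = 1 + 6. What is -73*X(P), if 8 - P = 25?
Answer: -73*I*sqrt(861)/7 ≈ -306.0*I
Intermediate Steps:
P = -17 (P = 8 - 1*25 = 8 - 25 = -17)
F(f) = 7
X(r) = sqrt(-4/7 + r) (X(r) = sqrt(r - 4/7) = sqrt(-4/7 + r))
-73*X(P) = -73*sqrt(-28 + 49*(-17))/7 = -73*sqrt(-28 - 833)/7 = -73*sqrt(-861)/7 = -73*I*sqrt(861)/7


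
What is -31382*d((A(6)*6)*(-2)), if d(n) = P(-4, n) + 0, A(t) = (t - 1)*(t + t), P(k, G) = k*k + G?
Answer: 22092928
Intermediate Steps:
P(k, G) = G + k**2 (P(k, G) = k**2 + G = G + k**2)
A(t) = 2*t*(-1 + t) (A(t) = (-1 + t)*(2*t) = 2*t*(-1 + t))
d(n) = 16 + n (d(n) = (n + (-4)**2) + 0 = (n + 16) + 0 = (16 + n) + 0 = 16 + n)
-31382*d((A(6)*6)*(-2)) = -31382*(16 + ((2*6*(-1 + 6))*6)*(-2)) = -31382*(16 + ((2*6*5)*6)*(-2)) = -31382*(16 + (60*6)*(-2)) = -31382*(16 + 360*(-2)) = -31382*(16 - 720) = -31382*(-704) = 22092928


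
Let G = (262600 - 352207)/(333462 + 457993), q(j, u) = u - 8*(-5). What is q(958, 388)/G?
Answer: -48391820/12801 ≈ -3780.3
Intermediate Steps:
q(j, u) = 40 + u (q(j, u) = u + 40 = 40 + u)
G = -12801/113065 (G = -89607/791455 = -89607*1/791455 = -12801/113065 ≈ -0.11322)
q(958, 388)/G = (40 + 388)/(-12801/113065) = 428*(-113065/12801) = -48391820/12801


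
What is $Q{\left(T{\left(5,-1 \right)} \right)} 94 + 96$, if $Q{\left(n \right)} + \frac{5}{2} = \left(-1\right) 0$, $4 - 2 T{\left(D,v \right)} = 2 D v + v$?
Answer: $-139$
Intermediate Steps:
$T{\left(D,v \right)} = 2 - \frac{v}{2} - D v$ ($T{\left(D,v \right)} = 2 - \frac{2 D v + v}{2} = 2 - \frac{v + 2 D v}{2} = 2 - \left(\frac{v}{2} + D v\right) = 2 - \frac{v}{2} - D v$)
$Q{\left(n \right)} = - \frac{5}{2}$ ($Q{\left(n \right)} = - \frac{5}{2} - 0 = - \frac{5}{2} + 0 = - \frac{5}{2}$)
$Q{\left(T{\left(5,-1 \right)} \right)} 94 + 96 = \left(- \frac{5}{2}\right) 94 + 96 = -235 + 96 = -139$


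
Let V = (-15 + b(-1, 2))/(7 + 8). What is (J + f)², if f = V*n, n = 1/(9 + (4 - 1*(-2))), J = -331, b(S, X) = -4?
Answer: 5549356036/50625 ≈ 1.0962e+5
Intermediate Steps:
V = -19/15 (V = (-15 - 4)/(7 + 8) = -19/15 ≈ -1.2667)
n = 1/15 (n = 1/(9 + (4 + 2)) = 1/(9 + 6) = 1/15 ≈ 0.066667)
f = -19/225 (f = -19/15*1/15 = -19/225 ≈ -0.084444)
(J + f)² = (-331 - 19/225)² = (-74494/225)² = 5549356036/50625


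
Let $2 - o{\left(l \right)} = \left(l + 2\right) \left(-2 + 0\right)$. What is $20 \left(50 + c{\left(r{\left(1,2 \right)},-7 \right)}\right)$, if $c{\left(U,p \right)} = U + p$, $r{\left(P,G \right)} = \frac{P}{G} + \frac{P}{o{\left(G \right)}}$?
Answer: $872$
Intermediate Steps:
$o{\left(l \right)} = 6 + 2 l$ ($o{\left(l \right)} = 2 - \left(l + 2\right) \left(-2 + 0\right) = 2 - \left(2 + l\right) \left(-2\right) = 2 - \left(-4 - 2 l\right) = 2 + \left(4 + 2 l\right) = 6 + 2 l$)
$r{\left(P,G \right)} = \frac{P}{G} + \frac{P}{6 + 2 G}$
$20 \left(50 + c{\left(r{\left(1,2 \right)},-7 \right)}\right) = 20 \left(50 - \left(7 - \frac{3 \left(2 + 2\right)}{2 \cdot 2 \left(3 + 2\right)}\right)\right) = 20 \left(50 - \left(7 - \frac{3}{4} \cdot \frac{1}{5} \cdot 4\right)\right) = 20 \left(50 + \left(\frac{3}{5} - 7\right)\right) = 20 \left(50 - \frac{32}{5}\right) = 20 \cdot \frac{218}{5} = 872$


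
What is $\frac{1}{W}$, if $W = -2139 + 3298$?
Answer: $\frac{1}{1159} \approx 0.00086281$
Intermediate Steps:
$W = 1159$
$\frac{1}{W} = \frac{1}{1159}$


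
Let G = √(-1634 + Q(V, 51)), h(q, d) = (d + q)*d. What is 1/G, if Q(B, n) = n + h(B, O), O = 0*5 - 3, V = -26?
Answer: -I*√374/748 ≈ -0.025854*I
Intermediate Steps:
O = -3 (O = 0 - 3 = -3)
h(q, d) = d*(d + q)
Q(B, n) = 9 + n - 3*B (Q(B, n) = n - 3*(-3 + B) = n + (9 - 3*B) = 9 + n - 3*B)
G = 2*I*√374 (G = √(-1634 + (9 + 51 - 3*(-26))) = √(-1634 + (9 + 51 + 78)) = √(-1634 + 138) = √(-1496) = 2*I*√374 ≈ 38.678*I)
1/G = 1/(2*I*√374) = -I*√374/748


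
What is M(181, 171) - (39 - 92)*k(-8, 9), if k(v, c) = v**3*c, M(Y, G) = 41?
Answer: -244183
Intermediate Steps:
k(v, c) = c*v**3
M(181, 171) - (39 - 92)*k(-8, 9) = 41 - (39 - 92)*9*(-8)**3 = 41 - (-53)*9*(-512) = 41 - (-53)*(-4608) = 41 - 1*244224 = 41 - 244224 = -244183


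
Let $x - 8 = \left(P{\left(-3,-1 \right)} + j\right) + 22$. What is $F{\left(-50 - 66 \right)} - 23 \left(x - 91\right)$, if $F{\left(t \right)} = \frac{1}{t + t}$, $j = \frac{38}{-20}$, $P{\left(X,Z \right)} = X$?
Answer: $\frac{1758207}{1160} \approx 1515.7$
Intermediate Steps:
$j = - \frac{19}{10}$ ($j = 38 \left(- \frac{1}{20}\right) = - \frac{19}{10} \approx -1.9$)
$x = \frac{251}{10}$ ($x = 8 + \left(\left(-3 - \frac{19}{10}\right) + 22\right) = 8 + \left(- \frac{49}{10} + 22\right) = 8 + \frac{171}{10} = \frac{251}{10} \approx 25.1$)
$F{\left(t \right)} = \frac{1}{2 t}$
$F{\left(-50 - 66 \right)} - 23 \left(x - 91\right) = \frac{1}{2 \left(-50 - 66\right)} - 23 \left(\frac{251}{10} - 91\right) = \frac{1}{2 \left(-116\right)} - - \frac{15157}{10} = \frac{1}{2} \left(- \frac{1}{116}\right) + \frac{15157}{10} = - \frac{1}{232} + \frac{15157}{10} = \frac{1758207}{1160}$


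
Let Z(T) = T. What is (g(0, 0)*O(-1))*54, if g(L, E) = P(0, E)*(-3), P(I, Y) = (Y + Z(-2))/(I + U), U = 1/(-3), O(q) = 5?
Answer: -4860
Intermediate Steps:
U = -1/3 ≈ -0.33333
P(I, Y) = (-2 + Y)/(-1/3 + I) (P(I, Y) = (Y - 2)/(I - 1/3) = (-2 + Y)/(-1/3 + I))
g(L, E) = -18 + 9*E (g(L, E) = (3*(-2 + E)/(-1 + 3*0))*(-3) = (3*(-2 + E)/(-1 + 0))*(-3) = (3*(-2 + E)/(-1))*(-3) = (3*(-1)*(-2 + E))*(-3) = (6 - 3*E)*(-3) = -18 + 9*E)
(g(0, 0)*O(-1))*54 = ((-18 + 9*0)*5)*54 = ((-18 + 0)*5)*54 = -18*5*54 = -90*54 = -4860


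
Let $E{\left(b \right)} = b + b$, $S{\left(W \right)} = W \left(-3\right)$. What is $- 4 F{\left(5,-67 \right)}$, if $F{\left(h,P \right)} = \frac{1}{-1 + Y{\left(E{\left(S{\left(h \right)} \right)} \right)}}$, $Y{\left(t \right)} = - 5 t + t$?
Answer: $- \frac{4}{119} \approx -0.033613$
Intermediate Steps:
$S{\left(W \right)} = - 3 W$
$E{\left(b \right)} = 2 b$
$Y{\left(t \right)} = - 4 t$
$F{\left(h,P \right)} = \frac{1}{-1 + 24 h}$ ($F{\left(h,P \right)} = \frac{1}{-1 - 4 \cdot 2 \left(- 3 h\right)} = \frac{1}{-1 - 4 \left(- 6 h\right)} = \frac{1}{-1 + 24 h}$)
$- 4 F{\left(5,-67 \right)} = - \frac{4}{-1 + 24 \cdot 5} = - \frac{4}{-1 + 120} = - \frac{4}{119}$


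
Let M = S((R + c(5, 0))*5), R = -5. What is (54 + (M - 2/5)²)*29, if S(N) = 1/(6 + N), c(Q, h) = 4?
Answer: 39411/25 ≈ 1576.4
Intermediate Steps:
M = 1 (M = 1/(6 + (-5 + 4)*5) = 1/(6 - 1*5) = 1/(6 - 5) = 1/1 = 1)
(54 + (M - 2/5)²)*29 = (54 + (1 - 2/5)²)*29 = (54 + (1 - 2*⅕)²)*29 = (54 + (1 - ⅖)²)*29 = (54 + (⅗)²)*29 = (54 + 9/25)*29 = (1359/25)*29 = 39411/25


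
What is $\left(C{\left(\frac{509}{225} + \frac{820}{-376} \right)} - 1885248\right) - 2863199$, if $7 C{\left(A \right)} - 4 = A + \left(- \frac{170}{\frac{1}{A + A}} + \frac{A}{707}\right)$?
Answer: $- \frac{248513355278381}{52335675} \approx -4.7484 \cdot 10^{6}$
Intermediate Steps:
$C{\left(A \right)} = \frac{4}{7} - \frac{239672 A}{4949}$ ($C{\left(A \right)} = \frac{4}{7} + \frac{A + \left(- \frac{170}{\frac{1}{A + A}} + \frac{A}{707}\right)}{7} = \frac{4}{7} + \frac{A + \left(- \frac{170}{\frac{1}{2 A}} + A \frac{1}{707}\right)}{7} = \frac{4}{7} + \frac{A + \left(- \frac{170}{\frac{1}{2} \frac{1}{A}} + \frac{A}{707}\right)}{7} = \frac{4}{7} + \frac{A + \left(- 170 \cdot 2 A + \frac{A}{707}\right)}{7} = \frac{4}{7} + \frac{A + \left(- 340 A + \frac{A}{707}\right)}{7} = \frac{4}{7} + \frac{A - \frac{240379 A}{707}}{7} = \frac{4}{7} + \frac{\left(- \frac{239672}{707}\right) A}{7} = \frac{4}{7} - \frac{239672 A}{4949}$)
$\left(C{\left(\frac{509}{225} + \frac{820}{-376} \right)} - 1885248\right) - 2863199 = \left(\left(\frac{4}{7} - \frac{239672 \left(\frac{509}{225} + \frac{820}{-376}\right)}{4949}\right) - 1885248\right) - 2863199 = \left(\left(\frac{4}{7} - \frac{239672 \left(509 \cdot \frac{1}{225} + 820 \left(- \frac{1}{376}\right)\right)}{4949}\right) - 1885248\right) - 2863199 = \left(\left(\frac{4}{7} - \frac{239672 \left(\frac{509}{225} - \frac{205}{94}\right)}{4949}\right) - 1885248\right) - 2863199 = \left(\left(\frac{4}{7} - \frac{206237756}{52335675}\right) - 1885248\right) - 2863199 = \left(- \frac{176331656}{52335675} - 1885248\right) - 2863199 = - \frac{98665902954056}{52335675} - 2863199 = - \frac{248513355278381}{52335675}$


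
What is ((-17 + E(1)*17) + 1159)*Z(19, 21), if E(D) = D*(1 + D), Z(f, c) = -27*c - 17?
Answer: -686784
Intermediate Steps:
Z(f, c) = -17 - 27*c
((-17 + E(1)*17) + 1159)*Z(19, 21) = ((-17 + (1*(1 + 1))*17) + 1159)*(-17 - 27*21) = ((-17 + (1*2)*17) + 1159)*(-17 - 567) = ((-17 + 2*17) + 1159)*(-584) = ((-17 + 34) + 1159)*(-584) = (17 + 1159)*(-584) = 1176*(-584) = -686784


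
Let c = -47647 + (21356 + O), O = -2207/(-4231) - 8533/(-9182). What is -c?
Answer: 1021323795425/38849042 ≈ 26290.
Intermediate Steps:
O = 56367797/38849042 (O = -2207*(-1/4231) - 8533*(-1/9182) = 2207/4231 + 8533/9182 = 56367797/38849042 ≈ 1.4509)
c = -1021323795425/38849042 (c = -47647 + (21356 + 56367797/38849042) = -47647 + 829716508749/38849042 = -1021323795425/38849042 ≈ -26290.)
-c = -1*(-1021323795425/38849042) = 1021323795425/38849042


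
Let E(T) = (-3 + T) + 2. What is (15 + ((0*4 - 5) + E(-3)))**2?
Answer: 36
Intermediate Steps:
E(T) = -1 + T
(15 + ((0*4 - 5) + E(-3)))**2 = (15 + ((0*4 - 5) + (-1 - 3)))**2 = (15 + ((0 - 5) - 4))**2 = (15 + (-5 - 4))**2 = (15 - 9)**2 = 6**2 = 36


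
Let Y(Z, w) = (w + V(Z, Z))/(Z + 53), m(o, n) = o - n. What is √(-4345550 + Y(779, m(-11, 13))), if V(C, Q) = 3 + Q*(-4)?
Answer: I*√47001509581/104 ≈ 2084.6*I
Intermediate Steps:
V(C, Q) = 3 - 4*Q
Y(Z, w) = (3 + w - 4*Z)/(53 + Z) (Y(Z, w) = (w + (3 - 4*Z))/(Z + 53) = (3 + w - 4*Z)/(53 + Z))
√(-4345550 + Y(779, m(-11, 13))) = √(-4345550 + (3 + (-11 - 1*13) - 4*779)/(53 + 779)) = √(-4345550 + (3 + (-11 - 13) - 3116)/832) = √(-4345550 + (3 - 24 - 3116)/832) = √(-4345550 + (1/832)*(-3137)) = √(-4345550 - 3137/832) = √(-3615500737/832) = I*√47001509581/104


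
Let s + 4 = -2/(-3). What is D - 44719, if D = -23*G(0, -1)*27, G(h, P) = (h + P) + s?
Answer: -42028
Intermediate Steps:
s = -10/3 (s = -4 - 2/(-3) = -4 - 2*(-1/3) = -4 + 2/3 = -10/3 ≈ -3.3333)
G(h, P) = -10/3 + P + h (G(h, P) = (h + P) - 10/3 = (P + h) - 10/3 = -10/3 + P + h)
D = 2691 (D = -23*(-10/3 - 1 + 0)*27 = -23*(-13/3)*27 = (299/3)*27 = 2691)
D - 44719 = 2691 - 44719 = -42028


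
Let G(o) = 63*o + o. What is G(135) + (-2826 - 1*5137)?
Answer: 677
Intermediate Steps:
G(o) = 64*o
G(135) + (-2826 - 1*5137) = 64*135 + (-2826 - 1*5137) = 8640 + (-2826 - 5137) = 8640 - 7963 = 677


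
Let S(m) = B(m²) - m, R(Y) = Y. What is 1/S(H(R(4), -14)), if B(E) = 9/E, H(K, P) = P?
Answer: 196/2753 ≈ 0.071195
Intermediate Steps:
S(m) = -m + 9/m² (S(m) = 9/(m²) - m = 9/m² - m = -m + 9/m²)
1/S(H(R(4), -14)) = 1/(-1*(-14) + 9/(-14)²) = 1/(14 + 9*(1/196)) = 1/(14 + 9/196) = 1/(2753/196) = 196/2753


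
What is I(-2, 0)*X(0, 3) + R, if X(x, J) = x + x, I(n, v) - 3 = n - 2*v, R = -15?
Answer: -15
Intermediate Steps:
I(n, v) = 3 + n - 2*v (I(n, v) = 3 + (n - 2*v) = 3 + n - 2*v)
X(x, J) = 2*x
I(-2, 0)*X(0, 3) + R = (3 - 2 - 2*0)*(2*0) - 15 = (3 - 2 + 0)*0 - 15 = 1*0 - 15 = 0 - 15 = -15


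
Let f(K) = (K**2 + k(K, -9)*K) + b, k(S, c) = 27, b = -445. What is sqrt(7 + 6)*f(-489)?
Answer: 225473*sqrt(13) ≈ 8.1295e+5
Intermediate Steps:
f(K) = -445 + K**2 + 27*K (f(K) = (K**2 + 27*K) - 445 = -445 + K**2 + 27*K)
sqrt(7 + 6)*f(-489) = sqrt(7 + 6)*(-445 + (-489)**2 + 27*(-489)) = sqrt(13)*(-445 + 239121 - 13203) = sqrt(13)*225473 = 225473*sqrt(13)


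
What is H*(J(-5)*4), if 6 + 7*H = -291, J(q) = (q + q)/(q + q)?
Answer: -1188/7 ≈ -169.71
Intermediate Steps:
J(q) = 1 (J(q) = (2*q)/((2*q)) = (2*q)*(1/(2*q)) = 1)
H = -297/7 (H = -6/7 + (1/7)*(-291) = -6/7 - 291/7 = -297/7 ≈ -42.429)
H*(J(-5)*4) = -297*4/7 = -297/7*4 = -1188/7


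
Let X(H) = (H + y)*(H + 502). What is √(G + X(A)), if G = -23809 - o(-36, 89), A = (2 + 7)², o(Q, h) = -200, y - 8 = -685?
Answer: 7*I*√7573 ≈ 609.16*I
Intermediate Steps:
y = -677 (y = 8 - 685 = -677)
A = 81 (A = 9² = 81)
X(H) = (-677 + H)*(502 + H) (X(H) = (H - 677)*(H + 502) = (-677 + H)*(502 + H))
G = -23609 (G = -23809 - 1*(-200) = -23809 + 200 = -23609)
√(G + X(A)) = √(-23609 + (-339854 + 81² - 175*81)) = √(-23609 + (-339854 + 6561 - 14175)) = √(-23609 - 347468) = √(-371077) = 7*I*√7573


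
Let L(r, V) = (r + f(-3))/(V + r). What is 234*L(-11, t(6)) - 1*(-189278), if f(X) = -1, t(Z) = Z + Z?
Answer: 186470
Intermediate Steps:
t(Z) = 2*Z
L(r, V) = (-1 + r)/(V + r) (L(r, V) = (r - 1)/(V + r) = (-1 + r)/(V + r))
234*L(-11, t(6)) - 1*(-189278) = 234*((-1 - 11)/(2*6 - 11)) - 1*(-189278) = 234*(-12/(12 - 11)) + 189278 = 234*(-12/1) + 189278 = 234*(1*(-12)) + 189278 = 234*(-12) + 189278 = -2808 + 189278 = 186470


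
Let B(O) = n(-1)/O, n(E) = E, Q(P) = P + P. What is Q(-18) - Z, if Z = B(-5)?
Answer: -181/5 ≈ -36.200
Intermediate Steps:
Q(P) = 2*P
B(O) = -1/O
Z = ⅕ (Z = -1/(-5) = -1*(-⅕) = ⅕ ≈ 0.20000)
Q(-18) - Z = 2*(-18) - 1*⅕ = -36 - ⅕ = -181/5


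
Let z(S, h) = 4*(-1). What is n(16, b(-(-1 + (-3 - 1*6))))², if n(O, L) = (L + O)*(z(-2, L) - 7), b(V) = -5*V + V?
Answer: 69696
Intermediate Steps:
b(V) = -4*V
z(S, h) = -4
n(O, L) = -11*L - 11*O (n(O, L) = (L + O)*(-4 - 7) = (L + O)*(-11) = -11*L - 11*O)
n(16, b(-(-1 + (-3 - 1*6))))² = (-(-44)*(-(-1 + (-3 - 1*6))) - 11*16)² = (-(-44)*(-(-1 + (-3 - 6))) - 176)² = (-(-44)*(-(-1 - 9)) - 176)² = (-(-44)*(-1*(-10)) - 176)² = (-(-44)*10 - 176)² = (-11*(-40) - 176)² = (440 - 176)² = 264² = 69696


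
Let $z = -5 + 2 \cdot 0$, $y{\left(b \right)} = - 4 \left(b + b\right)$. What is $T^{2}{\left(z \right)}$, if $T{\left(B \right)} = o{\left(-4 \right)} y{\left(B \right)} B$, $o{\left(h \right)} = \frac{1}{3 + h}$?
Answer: $40000$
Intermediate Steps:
$y{\left(b \right)} = - 8 b$ ($y{\left(b \right)} = - 4 \cdot 2 b = - 8 b$)
$z = -5$ ($z = -5 + 0 = -5$)
$T{\left(B \right)} = 8 B^{2}$ ($T{\left(B \right)} = \frac{\left(-8\right) B}{3 - 4} B = \frac{\left(-8\right) B}{-1} B = - \left(-8\right) B B = 8 B B = 8 B^{2}$)
$T^{2}{\left(z \right)} = \left(8 \left(-5\right)^{2}\right)^{2} = \left(8 \cdot 25\right)^{2} = 200^{2} = 40000$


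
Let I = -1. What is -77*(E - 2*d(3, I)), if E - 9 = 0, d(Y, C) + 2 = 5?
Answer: -231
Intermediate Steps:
d(Y, C) = 3 (d(Y, C) = -2 + 5 = 3)
E = 9 (E = 9 + 0 = 9)
-77*(E - 2*d(3, I)) = -77*(9 - 2*3) = -77*(9 - 6) = -77*3 = -231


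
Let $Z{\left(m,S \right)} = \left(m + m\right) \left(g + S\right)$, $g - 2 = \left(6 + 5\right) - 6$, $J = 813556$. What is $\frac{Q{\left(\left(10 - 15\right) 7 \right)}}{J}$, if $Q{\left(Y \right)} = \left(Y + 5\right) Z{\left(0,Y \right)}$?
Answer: $0$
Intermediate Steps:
$g = 7$ ($g = 2 + \left(\left(6 + 5\right) - 6\right) = 2 + \left(11 - 6\right) = 2 + 5 = 7$)
$Z{\left(m,S \right)} = 2 m \left(7 + S\right)$ ($Z{\left(m,S \right)} = \left(m + m\right) \left(7 + S\right) = 2 m \left(7 + S\right)$)
$Q{\left(Y \right)} = 0$ ($Q{\left(Y \right)} = \left(Y + 5\right) 2 \cdot 0 \left(7 + Y\right) = \left(5 + Y\right) 0 = 0$)
$\frac{Q{\left(\left(10 - 15\right) 7 \right)}}{J} = \frac{0}{813556} = 0 \cdot \frac{1}{813556} = 0$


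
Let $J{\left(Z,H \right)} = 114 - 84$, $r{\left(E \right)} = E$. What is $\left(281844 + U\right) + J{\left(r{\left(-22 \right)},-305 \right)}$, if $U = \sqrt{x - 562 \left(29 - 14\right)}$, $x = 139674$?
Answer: $281874 + 2 \sqrt{32811} \approx 2.8224 \cdot 10^{5}$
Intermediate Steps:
$U = 2 \sqrt{32811}$ ($U = \sqrt{139674 - 562 \left(29 - 14\right)} = \sqrt{139674 - 8430} = \sqrt{131244} = 2 \sqrt{32811} \approx 362.28$)
$J{\left(Z,H \right)} = 30$
$\left(281844 + U\right) + J{\left(r{\left(-22 \right)},-305 \right)} = \left(281844 + 2 \sqrt{32811}\right) + 30 = 281874 + 2 \sqrt{32811}$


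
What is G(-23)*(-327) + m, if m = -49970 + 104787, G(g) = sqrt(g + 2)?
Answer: 54817 - 327*I*sqrt(21) ≈ 54817.0 - 1498.5*I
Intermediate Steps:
G(g) = sqrt(2 + g)
m = 54817
G(-23)*(-327) + m = sqrt(2 - 23)*(-327) + 54817 = sqrt(-21)*(-327) + 54817 = (I*sqrt(21))*(-327) + 54817 = -327*I*sqrt(21) + 54817 = 54817 - 327*I*sqrt(21)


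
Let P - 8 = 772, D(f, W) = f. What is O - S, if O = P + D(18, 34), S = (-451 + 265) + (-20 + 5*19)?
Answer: 909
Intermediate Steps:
P = 780 (P = 8 + 772 = 780)
S = -111 (S = -186 + (-20 + 95) = -186 + 75 = -111)
O = 798 (O = 780 + 18 = 798)
O - S = 798 - 1*(-111) = 798 + 111 = 909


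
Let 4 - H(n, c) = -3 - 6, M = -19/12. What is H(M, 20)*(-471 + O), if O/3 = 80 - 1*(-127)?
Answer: 1950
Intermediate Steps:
M = -19/12 (M = -19*1/12 = -19/12 ≈ -1.5833)
H(n, c) = 13 (H(n, c) = 4 - (-3 - 6) = 4 - 1*(-9) = 4 + 9 = 13)
O = 621 (O = 3*(80 - 1*(-127)) = 3*(80 + 127) = 3*207 = 621)
H(M, 20)*(-471 + O) = 13*(-471 + 621) = 13*150 = 1950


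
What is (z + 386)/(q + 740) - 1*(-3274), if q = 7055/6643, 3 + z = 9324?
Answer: 16181976351/4922875 ≈ 3287.1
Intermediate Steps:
z = 9321 (z = -3 + 9324 = 9321)
q = 7055/6643 (q = 7055*(1/6643) = 7055/6643 ≈ 1.0620)
(z + 386)/(q + 740) - 1*(-3274) = (9321 + 386)/(7055/6643 + 740) - 1*(-3274) = 9707/(4922875/6643) + 3274 = 9707*(6643/4922875) + 3274 = 64483601/4922875 + 3274 = 16181976351/4922875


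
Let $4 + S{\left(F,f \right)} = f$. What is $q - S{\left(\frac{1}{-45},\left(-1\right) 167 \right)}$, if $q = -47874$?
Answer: $-47703$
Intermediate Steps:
$S{\left(F,f \right)} = -4 + f$
$q - S{\left(\frac{1}{-45},\left(-1\right) 167 \right)} = -47874 - \left(-4 - 167\right) = -47874 - -171 = -47874 + 171 = -47703$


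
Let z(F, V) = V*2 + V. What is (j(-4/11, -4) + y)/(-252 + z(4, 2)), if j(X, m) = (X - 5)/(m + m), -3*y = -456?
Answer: -13435/21648 ≈ -0.62061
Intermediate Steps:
y = 152 (y = -⅓*(-456) = 152)
z(F, V) = 3*V (z(F, V) = 2*V + V = 3*V)
j(X, m) = (-5 + X)/(2*m) (j(X, m) = (-5 + X)/((2*m)) = (-5 + X)*(1/(2*m)) = (-5 + X)/(2*m))
(j(-4/11, -4) + y)/(-252 + z(4, 2)) = ((½)*(-5 - 4/11)/(-4) + 152)/(-252 + 3*2) = ((½)*(-¼)*(-5 - 4*1/11) + 152)/(-252 + 6) = ((½)*(-¼)*(-5 - 4/11) + 152)/(-246) = ((½)*(-¼)*(-59/11) + 152)*(-1/246) = (59/88 + 152)*(-1/246) = (13435/88)*(-1/246) = -13435/21648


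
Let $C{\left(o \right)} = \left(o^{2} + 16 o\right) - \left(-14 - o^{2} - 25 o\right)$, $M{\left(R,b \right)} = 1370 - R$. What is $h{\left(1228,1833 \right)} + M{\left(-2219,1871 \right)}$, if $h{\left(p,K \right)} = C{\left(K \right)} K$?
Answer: $12455137774$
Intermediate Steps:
$C{\left(o \right)} = 14 + 2 o^{2} + 41 o$ ($C{\left(o \right)} = \left(o^{2} + 16 o\right) + \left(\left(o^{2} + 25 o\right) + 14\right) = \left(o^{2} + 16 o\right) + \left(14 + o^{2} + 25 o\right) = 14 + 2 o^{2} + 41 o$)
$h{\left(p,K \right)} = K \left(14 + 2 K^{2} + 41 K\right)$ ($h{\left(p,K \right)} = \left(14 + 2 K^{2} + 41 K\right) K = K \left(14 + 2 K^{2} + 41 K\right)$)
$h{\left(1228,1833 \right)} + M{\left(-2219,1871 \right)} = 1833 \left(14 + 2 \cdot 1833^{2} + 41 \cdot 1833\right) + \left(1370 - -2219\right) = 1833 \left(14 + 2 \cdot 3359889 + 75153\right) + \left(1370 + 2219\right) = 1833 \left(14 + 6719778 + 75153\right) + 3589 = 1833 \cdot 6794945 + 3589 = 12455134185 + 3589 = 12455137774$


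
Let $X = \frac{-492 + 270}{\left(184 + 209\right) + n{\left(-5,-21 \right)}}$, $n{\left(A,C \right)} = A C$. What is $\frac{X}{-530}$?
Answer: $\frac{37}{43990} \approx 0.0008411$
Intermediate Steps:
$X = - \frac{37}{83}$ ($X = \frac{-492 + 270}{\left(184 + 209\right) - -105} = - \frac{222}{393 + 105} = - \frac{222}{498} = \left(-222\right) \frac{1}{498} = - \frac{37}{83} \approx -0.44578$)
$\frac{X}{-530} = - \frac{37}{83 \left(-530\right)} = \left(- \frac{37}{83}\right) \left(- \frac{1}{530}\right) = \frac{37}{43990}$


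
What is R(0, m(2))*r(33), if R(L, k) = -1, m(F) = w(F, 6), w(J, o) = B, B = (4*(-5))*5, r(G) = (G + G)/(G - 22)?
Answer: -6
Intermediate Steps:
r(G) = 2*G/(-22 + G) (r(G) = (2*G)/(-22 + G) = 2*G/(-22 + G))
B = -100 (B = -20*5 = -100)
w(J, o) = -100
m(F) = -100
R(0, m(2))*r(33) = -2*33/(-22 + 33) = -2*33/11 = -1*6 = -6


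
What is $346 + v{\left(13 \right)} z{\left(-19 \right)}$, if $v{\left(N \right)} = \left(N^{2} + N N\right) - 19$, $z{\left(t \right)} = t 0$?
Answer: $346$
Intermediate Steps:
$z{\left(t \right)} = 0$
$v{\left(N \right)} = -19 + 2 N^{2}$ ($v{\left(N \right)} = \left(N^{2} + N^{2}\right) - 19 = 2 N^{2} - 19 = -19 + 2 N^{2}$)
$346 + v{\left(13 \right)} z{\left(-19 \right)} = 346 + \left(-19 + 2 \cdot 13^{2}\right) 0 = 346 + \left(-19 + 2 \cdot 169\right) 0 = 346 + \left(-19 + 338\right) 0 = 346 + 319 \cdot 0 = 346 + 0 = 346$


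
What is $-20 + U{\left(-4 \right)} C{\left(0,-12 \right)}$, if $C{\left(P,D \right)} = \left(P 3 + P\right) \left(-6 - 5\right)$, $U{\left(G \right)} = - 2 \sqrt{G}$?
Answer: $-20$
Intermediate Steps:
$C{\left(P,D \right)} = - 44 P$ ($C{\left(P,D \right)} = \left(3 P + P\right) \left(-11\right) = 4 P \left(-11\right) = - 44 P$)
$-20 + U{\left(-4 \right)} C{\left(0,-12 \right)} = -20 + - 2 \sqrt{-4} \left(\left(-44\right) 0\right) = -20 + - 2 \cdot 2 i 0 = -20 + - 4 i 0 = -20 + 0 = -20$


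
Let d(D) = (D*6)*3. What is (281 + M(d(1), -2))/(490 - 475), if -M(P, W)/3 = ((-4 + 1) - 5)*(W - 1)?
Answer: 209/15 ≈ 13.933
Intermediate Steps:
d(D) = 18*D (d(D) = (6*D)*3 = 18*D)
M(P, W) = -24 + 24*W (M(P, W) = -3*((-4 + 1) - 5)*(W - 1) = -3*(-3 - 5)*(-1 + W) = -(-24)*(-1 + W) = -3*(8 - 8*W) = -24 + 24*W)
(281 + M(d(1), -2))/(490 - 475) = (281 + (-24 + 24*(-2)))/(490 - 475) = (281 + (-24 - 48))/15 = (281 - 72)*(1/15) = 209*(1/15) = 209/15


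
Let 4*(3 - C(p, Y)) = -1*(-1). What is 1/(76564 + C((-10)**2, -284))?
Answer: 4/306267 ≈ 1.3061e-5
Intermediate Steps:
C(p, Y) = 11/4 (C(p, Y) = 3 - (-1)*(-1)/4 = 3 - 1/4*1 = 3 - 1/4 = 11/4)
1/(76564 + C((-10)**2, -284)) = 1/(76564 + 11/4) = 1/(306267/4) = 4/306267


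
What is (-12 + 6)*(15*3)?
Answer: -270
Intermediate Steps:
(-12 + 6)*(15*3) = -6*45 = -270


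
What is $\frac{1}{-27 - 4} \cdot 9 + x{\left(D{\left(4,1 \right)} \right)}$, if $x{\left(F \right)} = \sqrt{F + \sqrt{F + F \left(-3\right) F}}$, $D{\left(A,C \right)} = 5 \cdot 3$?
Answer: $- \frac{9}{31} + \sqrt{15 + 2 i \sqrt{165}} \approx 4.4398 + 2.7156 i$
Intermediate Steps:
$D{\left(A,C \right)} = 15$
$x{\left(F \right)} = \sqrt{F + \sqrt{F - 3 F^{2}}}$ ($x{\left(F \right)} = \sqrt{F + \sqrt{F + - 3 F F}} = \sqrt{F + \sqrt{F - 3 F^{2}}}$)
$\frac{1}{-27 - 4} \cdot 9 + x{\left(D{\left(4,1 \right)} \right)} = \frac{1}{-27 - 4} \cdot 9 + \sqrt{15 + \sqrt{15 \left(1 - 45\right)}} = \frac{1}{-31} \cdot 9 + \sqrt{15 + \sqrt{15 \left(1 - 45\right)}} = \left(- \frac{1}{31}\right) 9 + \sqrt{15 + \sqrt{15 \left(-44\right)}} = - \frac{9}{31} + \sqrt{15 + \sqrt{-660}} = - \frac{9}{31} + \sqrt{15 + 2 i \sqrt{165}}$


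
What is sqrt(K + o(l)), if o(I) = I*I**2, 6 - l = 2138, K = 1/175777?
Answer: I*sqrt(299423372180635380895)/175777 ≈ 98442.0*I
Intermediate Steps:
K = 1/175777 ≈ 5.6890e-6
l = -2132 (l = 6 - 1*2138 = 6 - 2138 = -2132)
o(I) = I**3
sqrt(K + o(l)) = sqrt(1/175777 + (-2132)**3) = sqrt(1/175777 - 9690843968) = sqrt(-1703427480163135/175777) = I*sqrt(299423372180635380895)/175777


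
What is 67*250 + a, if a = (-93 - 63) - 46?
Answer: 16548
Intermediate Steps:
a = -202 (a = -156 - 46 = -202)
67*250 + a = 67*250 - 202 = 16750 - 202 = 16548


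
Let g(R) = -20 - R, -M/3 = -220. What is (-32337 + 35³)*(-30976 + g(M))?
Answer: -333590928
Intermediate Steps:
M = 660 (M = -3*(-220) = 660)
(-32337 + 35³)*(-30976 + g(M)) = (-32337 + 35³)*(-30976 + (-20 - 1*660)) = (-32337 + 42875)*(-30976 + (-20 - 660)) = 10538*(-30976 - 680) = 10538*(-31656) = -333590928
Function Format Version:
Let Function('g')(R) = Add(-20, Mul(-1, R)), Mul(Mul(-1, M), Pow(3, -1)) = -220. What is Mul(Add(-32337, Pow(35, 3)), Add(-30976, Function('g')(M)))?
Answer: -333590928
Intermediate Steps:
M = 660 (M = Mul(-3, -220) = 660)
Mul(Add(-32337, Pow(35, 3)), Add(-30976, Function('g')(M))) = Mul(Add(-32337, Pow(35, 3)), Add(-30976, Add(-20, Mul(-1, 660)))) = Mul(Add(-32337, 42875), Add(-30976, Add(-20, -660))) = Mul(10538, Add(-30976, -680)) = Mul(10538, -31656) = -333590928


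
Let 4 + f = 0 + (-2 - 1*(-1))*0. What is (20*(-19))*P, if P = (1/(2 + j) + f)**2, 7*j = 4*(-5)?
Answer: -91295/9 ≈ -10144.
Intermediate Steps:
j = -20/7 (j = (4*(-5))/7 = (1/7)*(-20) = -20/7 ≈ -2.8571)
f = -4 (f = -4 + (0 + (-2 - 1*(-1))*0) = -4 + (0 + (-2 + 1)*0) = -4 + (0 - 1*0) = -4 + (0 + 0) = -4 + 0 = -4)
P = 961/36 (P = (1/(2 - 20/7) - 4)**2 = (1/(-6/7) - 4)**2 = (-7/6 - 4)**2 = (-31/6)**2 = 961/36 ≈ 26.694)
(20*(-19))*P = (20*(-19))*(961/36) = -380*961/36 = -91295/9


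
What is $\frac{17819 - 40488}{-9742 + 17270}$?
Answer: $- \frac{22669}{7528} \approx -3.0113$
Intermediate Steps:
$\frac{17819 - 40488}{-9742 + 17270} = - \frac{22669}{7528}$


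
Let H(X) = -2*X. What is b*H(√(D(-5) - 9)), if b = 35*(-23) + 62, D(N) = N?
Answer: 1486*I*√14 ≈ 5560.1*I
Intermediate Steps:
b = -743 (b = -805 + 62 = -743)
b*H(√(D(-5) - 9)) = -(-1486)*√(-5 - 9) = -(-1486)*√(-14) = -(-1486)*I*√14 = 1486*I*√14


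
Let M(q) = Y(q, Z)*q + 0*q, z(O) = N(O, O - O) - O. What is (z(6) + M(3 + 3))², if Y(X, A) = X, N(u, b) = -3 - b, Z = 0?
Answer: 729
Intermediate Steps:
z(O) = -3 - O (z(O) = (-3 - (O - O)) - O = (-3 - 1*0) - O = (-3 + 0) - O = -3 - O)
M(q) = q² (M(q) = q*q + 0*q = q² + 0 = q²)
(z(6) + M(3 + 3))² = ((-3 - 1*6) + (3 + 3)²)² = ((-3 - 6) + 6²)² = (-9 + 36)² = 27² = 729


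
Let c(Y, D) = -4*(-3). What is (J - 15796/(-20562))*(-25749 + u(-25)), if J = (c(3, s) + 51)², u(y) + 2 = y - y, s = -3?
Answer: -1050980378437/10281 ≈ -1.0223e+8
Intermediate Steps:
c(Y, D) = 12
u(y) = -2 (u(y) = -2 + (y - y) = -2 + 0 = -2)
J = 3969 (J = (12 + 51)² = 63² = 3969)
(J - 15796/(-20562))*(-25749 + u(-25)) = (3969 - 15796/(-20562))*(-25749 - 2) = (3969 - 15796*(-1/20562))*(-25751) = (3969 + 7898/10281)*(-25751) = (40813187/10281)*(-25751) = -1050980378437/10281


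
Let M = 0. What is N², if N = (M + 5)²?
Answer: 625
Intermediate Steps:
N = 25 (N = (0 + 5)² = 5² = 25)
N² = 25² = 625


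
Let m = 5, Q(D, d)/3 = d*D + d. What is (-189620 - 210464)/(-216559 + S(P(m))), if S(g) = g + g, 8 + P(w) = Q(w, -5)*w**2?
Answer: 400084/221075 ≈ 1.8097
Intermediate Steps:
Q(D, d) = 3*d + 3*D*d (Q(D, d) = 3*(d*D + d) = 3*(D*d + d) = 3*(d + D*d) = 3*d + 3*D*d)
P(w) = -8 + w**2*(-15 - 15*w) (P(w) = -8 + (3*(-5)*(1 + w))*w**2 = -8 + (-15 - 15*w)*w**2 = -8 + w**2*(-15 - 15*w))
S(g) = 2*g
(-189620 - 210464)/(-216559 + S(P(m))) = (-189620 - 210464)/(-216559 + 2*(-8 - 15*5**2*(1 + 5))) = -400084/(-216559 + 2*(-8 - 15*25*6)) = -400084/(-216559 + 2*(-8 - 2250)) = -400084/(-216559 + 2*(-2258)) = -400084/(-216559 - 4516) = -400084/(-221075) = -400084*(-1/221075) = 400084/221075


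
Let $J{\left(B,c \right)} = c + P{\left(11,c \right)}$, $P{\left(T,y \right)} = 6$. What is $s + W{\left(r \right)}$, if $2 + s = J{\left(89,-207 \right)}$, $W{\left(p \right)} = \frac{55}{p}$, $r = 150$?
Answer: $- \frac{6079}{30} \approx -202.63$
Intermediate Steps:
$J{\left(B,c \right)} = 6 + c$ ($J{\left(B,c \right)} = c + 6 = 6 + c$)
$s = -203$ ($s = -2 + \left(6 - 207\right) = -2 - 201 = -203$)
$s + W{\left(r \right)} = -203 + \frac{55}{150} = -203 + 55 \cdot \frac{1}{150} = -203 + \frac{11}{30} = - \frac{6079}{30}$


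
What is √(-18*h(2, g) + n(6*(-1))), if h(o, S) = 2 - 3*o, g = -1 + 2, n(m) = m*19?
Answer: I*√42 ≈ 6.4807*I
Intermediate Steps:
n(m) = 19*m
g = 1
√(-18*h(2, g) + n(6*(-1))) = √(-18*(2 - 3*2) + 19*(6*(-1))) = √(-18*(2 - 6) + 19*(-6)) = √(-18*(-4) - 114) = √(72 - 114) = √(-42) = I*√42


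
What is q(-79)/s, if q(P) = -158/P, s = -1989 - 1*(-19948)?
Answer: 2/17959 ≈ 0.00011136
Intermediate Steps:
s = 17959 (s = -1989 + 19948 = 17959)
q(-79)/s = -158/(-79)/17959 = -158*(-1/79)*(1/17959) = 2*(1/17959) = 2/17959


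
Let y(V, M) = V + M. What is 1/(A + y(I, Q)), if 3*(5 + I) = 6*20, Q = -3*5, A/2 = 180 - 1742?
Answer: -1/3104 ≈ -0.00032216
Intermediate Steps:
A = -3124 (A = 2*(180 - 1742) = 2*(-1562) = -3124)
Q = -15
I = 35 (I = -5 + (6*20)/3 = -5 + (⅓)*120 = -5 + 40 = 35)
y(V, M) = M + V
1/(A + y(I, Q)) = 1/(-3124 + (-15 + 35)) = 1/(-3124 + 20) = 1/(-3104) = -1/3104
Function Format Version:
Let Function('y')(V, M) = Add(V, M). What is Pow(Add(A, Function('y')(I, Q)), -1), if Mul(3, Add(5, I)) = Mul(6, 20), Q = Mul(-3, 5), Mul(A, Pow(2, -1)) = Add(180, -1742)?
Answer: Rational(-1, 3104) ≈ -0.00032216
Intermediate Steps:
A = -3124 (A = Mul(2, Add(180, -1742)) = Mul(2, -1562) = -3124)
Q = -15
I = 35 (I = Add(-5, Mul(Rational(1, 3), Mul(6, 20))) = Add(-5, Mul(Rational(1, 3), 120)) = Add(-5, 40) = 35)
Function('y')(V, M) = Add(M, V)
Pow(Add(A, Function('y')(I, Q)), -1) = Pow(Add(-3124, Add(-15, 35)), -1) = Pow(Add(-3124, 20), -1) = Pow(-3104, -1) = Rational(-1, 3104)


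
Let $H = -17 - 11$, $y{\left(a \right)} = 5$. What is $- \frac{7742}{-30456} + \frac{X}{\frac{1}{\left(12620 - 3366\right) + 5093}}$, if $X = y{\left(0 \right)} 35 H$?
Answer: $- \frac{1070532964529}{15228} \approx -7.03 \cdot 10^{7}$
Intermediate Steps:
$H = -28$
$X = -4900$ ($X = 5 \cdot 35 \left(-28\right) = 175 \left(-28\right) = -4900$)
$- \frac{7742}{-30456} + \frac{X}{\frac{1}{\left(12620 - 3366\right) + 5093}} = - \frac{7742}{-30456} - \frac{4900}{\frac{1}{\left(12620 - 3366\right) + 5093}} = \left(-7742\right) \left(- \frac{1}{30456}\right) - \frac{4900}{\frac{1}{\left(12620 - 3366\right) + 5093}} = \frac{3871}{15228} - \frac{4900}{\frac{1}{9254 + 5093}} = \frac{3871}{15228} - \frac{4900}{\frac{1}{14347}} = \frac{3871}{15228} - 4900 \frac{1}{\frac{1}{14347}} = \frac{3871}{15228} - 70300300 = - \frac{1070532964529}{15228}$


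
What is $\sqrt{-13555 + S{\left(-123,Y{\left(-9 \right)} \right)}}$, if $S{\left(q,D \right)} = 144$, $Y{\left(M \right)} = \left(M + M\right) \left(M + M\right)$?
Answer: $i \sqrt{13411} \approx 115.81 i$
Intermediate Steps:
$Y{\left(M \right)} = 4 M^{2}$ ($Y{\left(M \right)} = 2 M 2 M = 4 M^{2}$)
$\sqrt{-13555 + S{\left(-123,Y{\left(-9 \right)} \right)}} = \sqrt{-13555 + 144} = \sqrt{-13411} = i \sqrt{13411}$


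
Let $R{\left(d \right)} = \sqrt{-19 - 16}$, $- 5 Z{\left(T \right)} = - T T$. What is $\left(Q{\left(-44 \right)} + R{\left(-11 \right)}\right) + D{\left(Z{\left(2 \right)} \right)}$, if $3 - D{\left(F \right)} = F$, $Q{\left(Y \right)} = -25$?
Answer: $- \frac{114}{5} + i \sqrt{35} \approx -22.8 + 5.9161 i$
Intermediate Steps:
$Z{\left(T \right)} = \frac{T^{2}}{5}$ ($Z{\left(T \right)} = - \frac{\left(-1\right) T T}{5} = - \frac{\left(-1\right) T^{2}}{5} = \frac{T^{2}}{5}$)
$R{\left(d \right)} = i \sqrt{35}$ ($R{\left(d \right)} = \sqrt{-35} = i \sqrt{35}$)
$D{\left(F \right)} = 3 - F$
$\left(Q{\left(-44 \right)} + R{\left(-11 \right)}\right) + D{\left(Z{\left(2 \right)} \right)} = \left(-25 + i \sqrt{35}\right) + \left(3 - \frac{2^{2}}{5}\right) = \left(-25 + i \sqrt{35}\right) + \left(3 - \frac{1}{5} \cdot 4\right) = \left(-25 + i \sqrt{35}\right) + \left(3 - \frac{4}{5}\right) = \left(-25 + i \sqrt{35}\right) + \frac{11}{5} = - \frac{114}{5} + i \sqrt{35}$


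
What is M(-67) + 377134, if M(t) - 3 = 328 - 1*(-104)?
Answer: 377569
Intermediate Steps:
M(t) = 435 (M(t) = 3 + (328 - 1*(-104)) = 3 + (328 + 104) = 3 + 432 = 435)
M(-67) + 377134 = 435 + 377134 = 377569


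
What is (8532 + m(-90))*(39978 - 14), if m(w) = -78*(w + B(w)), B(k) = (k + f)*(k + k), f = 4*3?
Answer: -43143855552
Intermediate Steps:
f = 12
B(k) = 2*k*(12 + k) (B(k) = (k + 12)*(k + k) = (12 + k)*(2*k) = 2*k*(12 + k))
m(w) = -78*w - 156*w*(12 + w) (m(w) = -78*(w + 2*w*(12 + w)) = -78*w - 156*w*(12 + w))
(8532 + m(-90))*(39978 - 14) = (8532 + 78*(-90)*(-25 - 2*(-90)))*(39978 - 14) = (8532 + 78*(-90)*(-25 + 180))*39964 = (8532 + 78*(-90)*155)*39964 = (8532 - 1088100)*39964 = -1079568*39964 = -43143855552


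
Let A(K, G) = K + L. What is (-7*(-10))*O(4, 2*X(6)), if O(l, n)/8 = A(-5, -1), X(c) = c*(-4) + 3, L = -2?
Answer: -3920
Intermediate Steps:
X(c) = 3 - 4*c (X(c) = -4*c + 3 = 3 - 4*c)
A(K, G) = -2 + K (A(K, G) = K - 2 = -2 + K)
O(l, n) = -56 (O(l, n) = 8*(-2 - 5) = 8*(-7) = -56)
(-7*(-10))*O(4, 2*X(6)) = -7*(-10)*(-56) = 70*(-56) = -3920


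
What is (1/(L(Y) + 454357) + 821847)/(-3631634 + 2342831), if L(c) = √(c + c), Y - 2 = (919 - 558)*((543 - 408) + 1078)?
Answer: -169661607866780530/266059727909142177 + √97310/88686575969714059 ≈ -0.63768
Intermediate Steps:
Y = 437895 (Y = 2 + (919 - 558)*((543 - 408) + 1078) = 2 + 361*(135 + 1078) = 2 + 361*1213 = 2 + 437893 = 437895)
L(c) = √2*√c (L(c) = √(2*c) = √2*√c)
(1/(L(Y) + 454357) + 821847)/(-3631634 + 2342831) = (1/(√2*√437895 + 454357) + 821847)/(-3631634 + 2342831) = (1/(√2*(3*√48655) + 454357) + 821847)/(-1288803) = (1/(3*√97310 + 454357) + 821847)*(-1/1288803) = (1/(454357 + 3*√97310) + 821847)*(-1/1288803) = (821847 + 1/(454357 + 3*√97310))*(-1/1288803) = -273949/429601 - 1/(1288803*(454357 + 3*√97310))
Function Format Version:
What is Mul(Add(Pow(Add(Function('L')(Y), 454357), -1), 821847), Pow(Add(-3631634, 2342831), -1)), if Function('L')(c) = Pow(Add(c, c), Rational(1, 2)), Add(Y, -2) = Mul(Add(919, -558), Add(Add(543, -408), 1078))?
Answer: Add(Rational(-169661607866780530, 266059727909142177), Mul(Rational(1, 88686575969714059), Pow(97310, Rational(1, 2)))) ≈ -0.63768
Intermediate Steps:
Y = 437895 (Y = Add(2, Mul(Add(919, -558), Add(Add(543, -408), 1078))) = Add(2, Mul(361, Add(135, 1078))) = Add(2, Mul(361, 1213)) = Add(2, 437893) = 437895)
Function('L')(c) = Mul(Pow(2, Rational(1, 2)), Pow(c, Rational(1, 2))) (Function('L')(c) = Pow(Mul(2, c), Rational(1, 2)) = Mul(Pow(2, Rational(1, 2)), Pow(c, Rational(1, 2))))
Mul(Add(Pow(Add(Function('L')(Y), 454357), -1), 821847), Pow(Add(-3631634, 2342831), -1)) = Mul(Add(Pow(Add(Mul(Pow(2, Rational(1, 2)), Pow(437895, Rational(1, 2))), 454357), -1), 821847), Pow(Add(-3631634, 2342831), -1)) = Mul(Add(Pow(Add(Mul(Pow(2, Rational(1, 2)), Mul(3, Pow(48655, Rational(1, 2)))), 454357), -1), 821847), Pow(-1288803, -1)) = Mul(Add(Pow(Add(Mul(3, Pow(97310, Rational(1, 2))), 454357), -1), 821847), Rational(-1, 1288803)) = Mul(Add(Pow(Add(454357, Mul(3, Pow(97310, Rational(1, 2)))), -1), 821847), Rational(-1, 1288803)) = Mul(Add(821847, Pow(Add(454357, Mul(3, Pow(97310, Rational(1, 2)))), -1)), Rational(-1, 1288803)) = Add(Rational(-273949, 429601), Mul(Rational(-1, 1288803), Pow(Add(454357, Mul(3, Pow(97310, Rational(1, 2)))), -1)))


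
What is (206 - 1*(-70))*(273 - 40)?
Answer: 64308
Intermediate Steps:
(206 - 1*(-70))*(273 - 40) = (206 + 70)*233 = 276*233 = 64308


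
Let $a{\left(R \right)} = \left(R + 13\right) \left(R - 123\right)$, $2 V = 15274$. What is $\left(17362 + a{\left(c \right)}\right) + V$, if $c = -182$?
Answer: $76544$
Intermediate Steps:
$V = 7637$ ($V = \frac{1}{2} \cdot 15274 = 7637$)
$a{\left(R \right)} = \left(-123 + R\right) \left(13 + R\right)$ ($a{\left(R \right)} = \left(13 + R\right) \left(-123 + R\right) = \left(-123 + R\right) \left(13 + R\right)$)
$\left(17362 + a{\left(c \right)}\right) + V = \left(17362 - \left(-18421 - 33124\right)\right) + 7637 = \left(17362 + \left(-1599 + 33124 + 20020\right)\right) + 7637 = \left(17362 + 51545\right) + 7637 = 68907 + 7637 = 76544$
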